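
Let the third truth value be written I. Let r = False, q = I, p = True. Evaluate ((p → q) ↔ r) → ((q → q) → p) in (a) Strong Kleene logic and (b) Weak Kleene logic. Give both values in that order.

True; I

In Strong Kleene logic: p → q = True → I = I
(p → q) ↔ r = I ↔ False = I
q → q = I → I = I
(q → q) → p = I → True = True
((p → q) ↔ r) → ((q → q) → p) = I → True = True
In Weak Kleene logic: p → q = True → I = I  [any arg is the third value ⇒ result is the third value]
(p → q) ↔ r = I ↔ False = I
q → q = I → I = I
(q → q) → p = I → True = I
((p → q) ↔ r) → ((q → q) → p) = I → I = I
They differ because Strong Kleene logic and Weak Kleene logic treat I differently under the binary connectives.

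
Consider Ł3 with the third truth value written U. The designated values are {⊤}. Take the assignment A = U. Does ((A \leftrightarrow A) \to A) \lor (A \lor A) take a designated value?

No

A \leftrightarrow A = U \leftrightarrow U = ⊤  [1 − |½−½|]
(A \leftrightarrow A) \to A = ⊤ \to U = U
A \lor A = U \lor U = U
((A \leftrightarrow A) \to A) \lor (A \lor A) = U \lor U = U
U ∉ {⊤}.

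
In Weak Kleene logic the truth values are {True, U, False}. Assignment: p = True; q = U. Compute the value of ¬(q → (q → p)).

U

q → p = U → True = U
q → (q → p) = U → U = U
¬(q → (q → p)) = ¬U = U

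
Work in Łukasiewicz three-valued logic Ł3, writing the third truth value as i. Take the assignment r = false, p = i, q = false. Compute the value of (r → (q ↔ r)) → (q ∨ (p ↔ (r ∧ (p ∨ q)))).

i

q ↔ r = false ↔ false = true
r → (q ↔ r) = false → true = true
p ∨ q = i ∨ false = i
r ∧ (p ∨ q) = false ∧ i = false
p ↔ (r ∧ (p ∨ q)) = i ↔ false = i  [1 − |½−0|]
q ∨ (p ↔ (r ∧ (p ∨ q))) = false ∨ i = i
(r → (q ↔ r)) → (q ∨ (p ↔ (r ∧ (p ∨ q)))) = true → i = i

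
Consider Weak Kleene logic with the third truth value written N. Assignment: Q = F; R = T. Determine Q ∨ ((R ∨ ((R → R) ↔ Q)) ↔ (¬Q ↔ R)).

R → R = T → T = T
(R → R) ↔ Q = T ↔ F = F
R ∨ ((R → R) ↔ Q) = T ∨ F = T
¬Q = ¬F = T
¬Q ↔ R = T ↔ T = T
(R ∨ ((R → R) ↔ Q)) ↔ (¬Q ↔ R) = T ↔ T = T
Q ∨ ((R ∨ ((R → R) ↔ Q)) ↔ (¬Q ↔ R)) = F ∨ T = T

T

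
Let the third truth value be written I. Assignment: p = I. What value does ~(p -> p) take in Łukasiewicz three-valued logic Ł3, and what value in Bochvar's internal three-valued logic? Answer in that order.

F; I

In Łukasiewicz three-valued logic Ł3: p -> p = I -> I = T  [min(1, 1−½+½)]
~(p -> p) = ~T = F
In Bochvar's internal three-valued logic: p -> p = I -> I = I  [any arg is the third value ⇒ result is the third value]
~(p -> p) = ~I = I
They differ because Łukasiewicz three-valued logic Ł3 and Bochvar's internal three-valued logic treat I differently under the binary connectives.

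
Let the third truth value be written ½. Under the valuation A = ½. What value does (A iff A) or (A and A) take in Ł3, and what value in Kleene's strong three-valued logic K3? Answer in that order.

⊤; ½

In Ł3: A iff A = ½ iff ½ = ⊤
A and A = ½ and ½ = ½
(A iff A) or (A and A) = ⊤ or ½ = ⊤
In Kleene's strong three-valued logic K3: A iff A = ½ iff ½ = ½
A and A = ½ and ½ = ½
(A iff A) or (A and A) = ½ or ½ = ½
They differ because Ł3 and Kleene's strong three-valued logic K3 treat ½ differently under implication.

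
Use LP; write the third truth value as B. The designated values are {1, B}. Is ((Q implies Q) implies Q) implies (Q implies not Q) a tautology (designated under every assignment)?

No

Countermodel: Q=1 gives 0, which is not designated.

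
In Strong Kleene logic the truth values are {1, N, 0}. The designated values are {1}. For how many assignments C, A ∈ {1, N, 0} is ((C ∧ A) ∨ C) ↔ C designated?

Of the 9 assignments, 6 give a value in {1}.

6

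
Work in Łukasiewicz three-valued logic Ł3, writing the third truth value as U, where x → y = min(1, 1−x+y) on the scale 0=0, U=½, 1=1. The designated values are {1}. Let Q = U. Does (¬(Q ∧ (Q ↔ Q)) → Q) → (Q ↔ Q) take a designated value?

Yes

Q ↔ Q = U ↔ U = 1  [1 − |½−½|]
Q ∧ (Q ↔ Q) = U ∧ 1 = U
¬(Q ∧ (Q ↔ Q)) = ¬U = U
¬(Q ∧ (Q ↔ Q)) → Q = U → U = 1
Q ↔ Q = U ↔ U = 1
(¬(Q ∧ (Q ↔ Q)) → Q) → (Q ↔ Q) = 1 → 1 = 1
1 ∈ {1}.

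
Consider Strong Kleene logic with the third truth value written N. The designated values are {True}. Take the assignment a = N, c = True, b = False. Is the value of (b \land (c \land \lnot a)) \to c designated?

\lnot a = \lnot N = N
c \land \lnot a = True \land N = N
b \land (c \land \lnot a) = False \land N = False
(b \land (c \land \lnot a)) \to c = False \to True = True
True ∈ {True}.

Yes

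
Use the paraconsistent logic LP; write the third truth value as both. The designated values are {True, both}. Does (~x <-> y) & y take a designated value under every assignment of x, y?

Countermodel: x=True, y=True gives False, which is not designated.

No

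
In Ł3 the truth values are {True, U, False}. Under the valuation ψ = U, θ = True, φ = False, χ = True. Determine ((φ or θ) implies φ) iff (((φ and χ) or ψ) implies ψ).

φ or θ = False or True = True
(φ or θ) implies φ = True implies False = False
φ and χ = False and True = False
(φ and χ) or ψ = False or U = U
((φ and χ) or ψ) implies ψ = U implies U = True  [min(1, 1−½+½)]
((φ or θ) implies φ) iff (((φ and χ) or ψ) implies ψ) = False iff True = False

False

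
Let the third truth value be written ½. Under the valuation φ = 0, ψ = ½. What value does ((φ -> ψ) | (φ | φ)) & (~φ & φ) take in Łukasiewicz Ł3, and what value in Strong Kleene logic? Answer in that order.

In Łukasiewicz Ł3: φ -> ψ = 0 -> ½ = 1
φ | φ = 0 | 0 = 0
(φ -> ψ) | (φ | φ) = 1 | 0 = 1
~φ = ~0 = 1
~φ & φ = 1 & 0 = 0
((φ -> ψ) | (φ | φ)) & (~φ & φ) = 1 & 0 = 0
In Strong Kleene logic: φ -> ψ = 0 -> ½ = 1
φ | φ = 0 | 0 = 0
(φ -> ψ) | (φ | φ) = 1 | 0 = 1
~φ = ~0 = 1
~φ & φ = 1 & 0 = 0
((φ -> ψ) | (φ | φ)) & (~φ & φ) = 1 & 0 = 0

0; 0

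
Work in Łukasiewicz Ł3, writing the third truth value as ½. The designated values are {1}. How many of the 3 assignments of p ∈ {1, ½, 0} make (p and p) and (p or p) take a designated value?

p=1: 1 ✓
p=½: ½ ·
p=0: 0 ·

1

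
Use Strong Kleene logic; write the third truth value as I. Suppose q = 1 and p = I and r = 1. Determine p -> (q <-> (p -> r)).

1

p -> r = I -> 1 = 1  [~I | 1]
q <-> (p -> r) = 1 <-> 1 = 1
p -> (q <-> (p -> r)) = I -> 1 = 1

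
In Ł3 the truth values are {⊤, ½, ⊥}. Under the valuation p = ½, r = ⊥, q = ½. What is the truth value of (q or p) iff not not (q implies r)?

q or p = ½ or ½ = ½
q implies r = ½ implies ⊥ = ½
not (q implies r) = not ½ = ½
not not (q implies r) = not ½ = ½
(q or p) iff not not (q implies r) = ½ iff ½ = ⊤

⊤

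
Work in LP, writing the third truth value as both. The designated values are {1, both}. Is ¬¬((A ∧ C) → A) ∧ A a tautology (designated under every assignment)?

No

Countermodel: A=0, C=1 gives 0, which is not designated.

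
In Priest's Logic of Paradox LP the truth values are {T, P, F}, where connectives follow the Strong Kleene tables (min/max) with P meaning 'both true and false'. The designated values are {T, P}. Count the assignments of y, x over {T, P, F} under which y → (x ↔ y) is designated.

Of the 9 assignments, 8 give a value in {T, P}.

8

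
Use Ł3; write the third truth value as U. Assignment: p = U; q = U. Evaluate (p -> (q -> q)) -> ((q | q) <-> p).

q -> q = U -> U = ⊤
p -> (q -> q) = U -> ⊤ = ⊤
q | q = U | U = U
(q | q) <-> p = U <-> U = ⊤
(p -> (q -> q)) -> ((q | q) <-> p) = ⊤ -> ⊤ = ⊤

⊤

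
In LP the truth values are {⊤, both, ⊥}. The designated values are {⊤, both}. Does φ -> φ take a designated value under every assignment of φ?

Yes

Every assignment of φ over {⊤, both, ⊥} gives a value in {⊤, both}.
In particular, with φ=both: φ -> φ = both.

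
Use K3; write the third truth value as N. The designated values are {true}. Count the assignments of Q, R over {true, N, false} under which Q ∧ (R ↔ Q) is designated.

Designated under: (Q=true, R=true).

1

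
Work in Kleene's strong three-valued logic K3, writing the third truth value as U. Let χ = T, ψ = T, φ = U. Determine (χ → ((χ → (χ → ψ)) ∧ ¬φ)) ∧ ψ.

U

χ → ψ = T → T = T
χ → (χ → ψ) = T → T = T
¬φ = ¬U = U
(χ → (χ → ψ)) ∧ ¬φ = T ∧ U = U
χ → ((χ → (χ → ψ)) ∧ ¬φ) = T → U = U  [¬T ∨ U]
(χ → ((χ → (χ → ψ)) ∧ ¬φ)) ∧ ψ = U ∧ T = U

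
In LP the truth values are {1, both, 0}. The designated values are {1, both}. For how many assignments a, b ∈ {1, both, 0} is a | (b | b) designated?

Of the 9 assignments, 8 give a value in {1, both}.

8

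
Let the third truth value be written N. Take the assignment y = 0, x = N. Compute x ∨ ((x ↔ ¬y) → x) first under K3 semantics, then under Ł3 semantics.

N; 1

In K3: ¬y = ¬0 = 1
x ↔ ¬y = N ↔ 1 = N
(x ↔ ¬y) → x = N → N = N  [¬N ∨ N]
x ∨ ((x ↔ ¬y) → x) = N ∨ N = N
In Ł3: ¬y = ¬0 = 1
x ↔ ¬y = N ↔ 1 = N  [1 − |½−1|]
(x ↔ ¬y) → x = N → N = 1
x ∨ ((x ↔ ¬y) → x) = N ∨ 1 = 1
They differ because K3 and Ł3 treat N differently under implication.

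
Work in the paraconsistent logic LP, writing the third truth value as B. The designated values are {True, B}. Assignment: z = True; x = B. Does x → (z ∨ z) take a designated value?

Yes

z ∨ z = True ∨ True = True
x → (z ∨ z) = B → True = True  [¬B ∨ True]
True ∈ {True, B}.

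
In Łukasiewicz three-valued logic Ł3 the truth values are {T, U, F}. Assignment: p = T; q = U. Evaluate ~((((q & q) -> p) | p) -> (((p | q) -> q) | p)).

q & q = U & U = U
(q & q) -> p = U -> T = T  [min(1, 1−½+1)]
((q & q) -> p) | p = T | T = T
p | q = T | U = T
(p | q) -> q = T -> U = U
((p | q) -> q) | p = U | T = T
(((q & q) -> p) | p) -> (((p | q) -> q) | p) = T -> T = T
~((((q & q) -> p) | p) -> (((p | q) -> q) | p)) = ~T = F

F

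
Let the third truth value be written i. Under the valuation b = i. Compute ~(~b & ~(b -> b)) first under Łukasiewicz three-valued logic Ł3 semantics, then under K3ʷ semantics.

In Łukasiewicz three-valued logic Ł3: ~b = ~i = i
b -> b = i -> i = T  [min(1, 1−½+½)]
~(b -> b) = ~T = F
~b & ~(b -> b) = i & F = F
~(~b & ~(b -> b)) = ~F = T
In K3ʷ: ~b = ~i = i
b -> b = i -> i = i
~(b -> b) = ~i = i
~b & ~(b -> b) = i & i = i
~(~b & ~(b -> b)) = ~i = i
They differ because Łukasiewicz three-valued logic Ł3 and K3ʷ treat i differently under the binary connectives.

T; i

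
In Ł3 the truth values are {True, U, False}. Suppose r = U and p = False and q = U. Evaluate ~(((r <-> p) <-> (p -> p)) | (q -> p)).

U

r <-> p = U <-> False = U  [1 − |½−0|]
p -> p = False -> False = True
(r <-> p) <-> (p -> p) = U <-> True = U
q -> p = U -> False = U
((r <-> p) <-> (p -> p)) | (q -> p) = U | U = U
~(((r <-> p) <-> (p -> p)) | (q -> p)) = ~U = U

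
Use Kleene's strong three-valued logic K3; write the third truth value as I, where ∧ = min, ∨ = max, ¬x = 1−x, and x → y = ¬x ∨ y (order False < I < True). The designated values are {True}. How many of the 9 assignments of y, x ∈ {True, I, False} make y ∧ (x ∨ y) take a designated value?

Designated under: (y=True, x=True); (y=True, x=I); (y=True, x=False).

3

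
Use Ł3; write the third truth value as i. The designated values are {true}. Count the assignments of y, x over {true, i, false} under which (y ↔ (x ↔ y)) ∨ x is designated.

4

Designated under: (y=true, x=true); (y=i, x=true); (y=i, x=false); (y=false, x=true).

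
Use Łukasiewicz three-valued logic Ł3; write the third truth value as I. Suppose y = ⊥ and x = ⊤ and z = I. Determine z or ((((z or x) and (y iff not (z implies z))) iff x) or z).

z or x = I or ⊤ = ⊤
z implies z = I implies I = ⊤  [min(1, 1−½+½)]
not (z implies z) = not ⊤ = ⊥
y iff not (z implies z) = ⊥ iff ⊥ = ⊤
(z or x) and (y iff not (z implies z)) = ⊤ and ⊤ = ⊤
((z or x) and (y iff not (z implies z))) iff x = ⊤ iff ⊤ = ⊤
(((z or x) and (y iff not (z implies z))) iff x) or z = ⊤ or I = ⊤
z or ((((z or x) and (y iff not (z implies z))) iff x) or z) = I or ⊤ = ⊤

⊤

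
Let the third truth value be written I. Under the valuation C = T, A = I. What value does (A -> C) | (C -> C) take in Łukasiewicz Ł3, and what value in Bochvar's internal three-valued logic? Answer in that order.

In Łukasiewicz Ł3: A -> C = I -> T = T  [min(1, 1−½+1)]
C -> C = T -> T = T
(A -> C) | (C -> C) = T | T = T
In Bochvar's internal three-valued logic: A -> C = I -> T = I
C -> C = T -> T = T
(A -> C) | (C -> C) = I | T = I
They differ because Łukasiewicz Ł3 and Bochvar's internal three-valued logic treat I differently under the binary connectives.

T; I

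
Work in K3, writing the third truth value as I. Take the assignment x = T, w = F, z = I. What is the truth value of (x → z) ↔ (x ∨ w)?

I

x → z = T → I = I
x ∨ w = T ∨ F = T
(x → z) ↔ (x ∨ w) = I ↔ T = I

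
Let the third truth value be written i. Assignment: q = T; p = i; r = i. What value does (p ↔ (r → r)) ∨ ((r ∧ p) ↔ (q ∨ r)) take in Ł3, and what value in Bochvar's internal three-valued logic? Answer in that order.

In Ł3: r → r = i → i = T  [min(1, 1−½+½)]
p ↔ (r → r) = i ↔ T = i
r ∧ p = i ∧ i = i
q ∨ r = T ∨ i = T
(r ∧ p) ↔ (q ∨ r) = i ↔ T = i
(p ↔ (r → r)) ∨ ((r ∧ p) ↔ (q ∨ r)) = i ∨ i = i
In Bochvar's internal three-valued logic: r → r = i → i = i
p ↔ (r → r) = i ↔ i = i
r ∧ p = i ∧ i = i
q ∨ r = T ∨ i = i
(r ∧ p) ↔ (q ∨ r) = i ↔ i = i
(p ↔ (r → r)) ∨ ((r ∧ p) ↔ (q ∨ r)) = i ∨ i = i

i; i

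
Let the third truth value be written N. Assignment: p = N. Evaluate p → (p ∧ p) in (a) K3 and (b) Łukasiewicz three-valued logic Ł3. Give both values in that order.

In K3: p ∧ p = N ∧ N = N
p → (p ∧ p) = N → N = N  [¬N ∨ N]
In Łukasiewicz three-valued logic Ł3: p ∧ p = N ∧ N = N
p → (p ∧ p) = N → N = 1  [min(1, 1−½+½)]
They differ because K3 and Łukasiewicz three-valued logic Ł3 treat N differently under implication.

N; 1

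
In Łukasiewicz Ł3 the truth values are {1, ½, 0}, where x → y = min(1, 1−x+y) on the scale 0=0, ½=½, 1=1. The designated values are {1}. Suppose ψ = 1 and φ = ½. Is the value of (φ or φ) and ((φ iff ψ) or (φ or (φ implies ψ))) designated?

No

φ or φ = ½ or ½ = ½
φ iff ψ = ½ iff 1 = ½
φ implies ψ = ½ implies 1 = 1
φ or (φ implies ψ) = ½ or 1 = 1
(φ iff ψ) or (φ or (φ implies ψ)) = ½ or 1 = 1
(φ or φ) and ((φ iff ψ) or (φ or (φ implies ψ))) = ½ and 1 = ½
½ ∉ {1}.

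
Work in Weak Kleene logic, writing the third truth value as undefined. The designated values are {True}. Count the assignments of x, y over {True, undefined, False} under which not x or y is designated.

3

Designated under: (x=True, y=True); (x=False, y=True); (x=False, y=False).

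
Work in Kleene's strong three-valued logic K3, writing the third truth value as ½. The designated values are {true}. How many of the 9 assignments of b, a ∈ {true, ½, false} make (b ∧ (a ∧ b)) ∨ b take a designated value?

3

Designated under: (b=true, a=true); (b=true, a=½); (b=true, a=false).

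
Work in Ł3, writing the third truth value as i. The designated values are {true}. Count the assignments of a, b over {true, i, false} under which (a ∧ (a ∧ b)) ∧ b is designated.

1

Designated under: (a=true, b=true).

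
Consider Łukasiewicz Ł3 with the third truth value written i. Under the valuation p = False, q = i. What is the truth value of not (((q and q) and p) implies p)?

False

q and q = i and i = i
(q and q) and p = i and False = False
((q and q) and p) implies p = False implies False = True
not (((q and q) and p) implies p) = not True = False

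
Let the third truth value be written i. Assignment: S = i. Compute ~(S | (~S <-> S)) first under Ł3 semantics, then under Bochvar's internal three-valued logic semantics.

In Ł3: ~S = ~i = i
~S <-> S = i <-> i = true
S | (~S <-> S) = i | true = true
~(S | (~S <-> S)) = ~true = false
In Bochvar's internal three-valued logic: ~S = ~i = i
~S <-> S = i <-> i = i
S | (~S <-> S) = i | i = i
~(S | (~S <-> S)) = ~i = i
They differ because Ł3 and Bochvar's internal three-valued logic treat i differently under the binary connectives.

false; i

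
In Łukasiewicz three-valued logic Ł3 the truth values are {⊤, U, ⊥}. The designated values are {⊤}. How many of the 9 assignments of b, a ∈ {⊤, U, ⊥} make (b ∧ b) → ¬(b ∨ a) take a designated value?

Of the 9 assignments, 5 give a value in {⊤}.

5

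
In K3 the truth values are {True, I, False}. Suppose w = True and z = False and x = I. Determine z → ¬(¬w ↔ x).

¬w = ¬True = False
¬w ↔ x = False ↔ I = I
¬(¬w ↔ x) = ¬I = I
z → ¬(¬w ↔ x) = False → I = True

True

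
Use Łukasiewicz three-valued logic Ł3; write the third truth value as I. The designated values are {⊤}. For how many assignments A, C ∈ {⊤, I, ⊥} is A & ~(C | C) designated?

Designated under: (A=⊤, C=⊥).

1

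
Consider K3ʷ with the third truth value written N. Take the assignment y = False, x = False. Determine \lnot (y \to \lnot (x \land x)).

False

x \land x = False \land False = False
\lnot (x \land x) = \lnot False = True
y \to \lnot (x \land x) = False \to True = True
\lnot (y \to \lnot (x \land x)) = \lnot True = False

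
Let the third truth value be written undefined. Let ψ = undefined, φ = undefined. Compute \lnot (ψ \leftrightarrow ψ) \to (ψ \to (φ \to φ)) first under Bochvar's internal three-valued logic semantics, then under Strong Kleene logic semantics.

undefined; undefined

In Bochvar's internal three-valued logic: ψ \leftrightarrow ψ = undefined \leftrightarrow undefined = undefined
\lnot (ψ \leftrightarrow ψ) = \lnot undefined = undefined
φ \to φ = undefined \to undefined = undefined  [any arg is the third value ⇒ result is the third value]
ψ \to (φ \to φ) = undefined \to undefined = undefined
\lnot (ψ \leftrightarrow ψ) \to (ψ \to (φ \to φ)) = undefined \to undefined = undefined
In Strong Kleene logic: ψ \leftrightarrow ψ = undefined \leftrightarrow undefined = undefined
\lnot (ψ \leftrightarrow ψ) = \lnot undefined = undefined
φ \to φ = undefined \to undefined = undefined  [\lnot undefined \lor undefined]
ψ \to (φ \to φ) = undefined \to undefined = undefined
\lnot (ψ \leftrightarrow ψ) \to (ψ \to (φ \to φ)) = undefined \to undefined = undefined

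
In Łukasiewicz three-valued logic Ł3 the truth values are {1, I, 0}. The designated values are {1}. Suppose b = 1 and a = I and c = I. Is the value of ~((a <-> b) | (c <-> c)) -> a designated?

Yes

a <-> b = I <-> 1 = I  [1 − |½−1|]
c <-> c = I <-> I = 1
(a <-> b) | (c <-> c) = I | 1 = 1
~((a <-> b) | (c <-> c)) = ~1 = 0
~((a <-> b) | (c <-> c)) -> a = 0 -> I = 1
1 ∈ {1}.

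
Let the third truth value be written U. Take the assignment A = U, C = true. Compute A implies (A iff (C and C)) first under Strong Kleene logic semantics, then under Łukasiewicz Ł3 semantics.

U; true

In Strong Kleene logic: C and C = true and true = true
A iff (C and C) = U iff true = U
A implies (A iff (C and C)) = U implies U = U
In Łukasiewicz Ł3: C and C = true and true = true
A iff (C and C) = U iff true = U
A implies (A iff (C and C)) = U implies U = true
They differ because Strong Kleene logic and Łukasiewicz Ł3 treat U differently under implication.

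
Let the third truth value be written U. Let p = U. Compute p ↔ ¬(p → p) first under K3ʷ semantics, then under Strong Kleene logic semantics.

In K3ʷ: p → p = U → U = U
¬(p → p) = ¬U = U
p ↔ ¬(p → p) = U ↔ U = U
In Strong Kleene logic: p → p = U → U = U  [¬U ∨ U]
¬(p → p) = ¬U = U
p ↔ ¬(p → p) = U ↔ U = U

U; U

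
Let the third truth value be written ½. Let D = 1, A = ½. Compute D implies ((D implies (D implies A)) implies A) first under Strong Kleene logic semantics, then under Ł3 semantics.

½; 1

In Strong Kleene logic: D implies A = 1 implies ½ = ½  [not 1 or ½]
D implies (D implies A) = 1 implies ½ = ½
(D implies (D implies A)) implies A = ½ implies ½ = ½
D implies ((D implies (D implies A)) implies A) = 1 implies ½ = ½
In Ł3: D implies A = 1 implies ½ = ½  [min(1, 1−1+½)]
D implies (D implies A) = 1 implies ½ = ½
(D implies (D implies A)) implies A = ½ implies ½ = 1
D implies ((D implies (D implies A)) implies A) = 1 implies 1 = 1
They differ because Strong Kleene logic and Ł3 treat ½ differently under implication.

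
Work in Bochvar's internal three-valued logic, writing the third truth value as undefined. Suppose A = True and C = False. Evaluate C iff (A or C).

False

A or C = True or False = True
C iff (A or C) = False iff True = False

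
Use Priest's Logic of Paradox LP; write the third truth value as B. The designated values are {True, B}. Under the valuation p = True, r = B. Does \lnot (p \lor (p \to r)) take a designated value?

No

p \to r = True \to B = B  [\lnot True \lor B]
p \lor (p \to r) = True \lor B = True
\lnot (p \lor (p \to r)) = \lnot True = False
False ∉ {True, B}.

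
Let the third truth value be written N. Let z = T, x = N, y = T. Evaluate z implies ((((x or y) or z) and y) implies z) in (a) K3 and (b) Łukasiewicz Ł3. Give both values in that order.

In K3: x or y = N or T = T
(x or y) or z = T or T = T
((x or y) or z) and y = T and T = T
(((x or y) or z) and y) implies z = T implies T = T
z implies ((((x or y) or z) and y) implies z) = T implies T = T
In Łukasiewicz Ł3: x or y = N or T = T
(x or y) or z = T or T = T
((x or y) or z) and y = T and T = T
(((x or y) or z) and y) implies z = T implies T = T
z implies ((((x or y) or z) and y) implies z) = T implies T = T

T; T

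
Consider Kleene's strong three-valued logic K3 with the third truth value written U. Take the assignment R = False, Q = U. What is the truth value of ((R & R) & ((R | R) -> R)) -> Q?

True

R & R = False & False = False
R | R = False | False = False
(R | R) -> R = False -> False = True
(R & R) & ((R | R) -> R) = False & True = False
((R & R) & ((R | R) -> R)) -> Q = False -> U = True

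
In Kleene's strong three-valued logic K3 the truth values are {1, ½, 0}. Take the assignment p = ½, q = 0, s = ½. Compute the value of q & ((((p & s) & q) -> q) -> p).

0

p & s = ½ & ½ = ½
(p & s) & q = ½ & 0 = 0
((p & s) & q) -> q = 0 -> 0 = 1
(((p & s) & q) -> q) -> p = 1 -> ½ = ½
q & ((((p & s) & q) -> q) -> p) = 0 & ½ = 0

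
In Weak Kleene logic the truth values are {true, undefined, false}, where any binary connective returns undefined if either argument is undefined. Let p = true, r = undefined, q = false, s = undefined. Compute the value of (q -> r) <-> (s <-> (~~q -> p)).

q -> r = false -> undefined = undefined
~q = ~false = true
~~q = ~true = false
~~q -> p = false -> true = true
s <-> (~~q -> p) = undefined <-> true = undefined
(q -> r) <-> (s <-> (~~q -> p)) = undefined <-> undefined = undefined

undefined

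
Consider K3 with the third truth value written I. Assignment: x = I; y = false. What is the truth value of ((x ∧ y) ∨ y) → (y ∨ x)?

x ∧ y = I ∧ false = false
(x ∧ y) ∨ y = false ∨ false = false
y ∨ x = false ∨ I = I
((x ∧ y) ∨ y) → (y ∨ x) = false → I = true  [¬false ∨ I]

true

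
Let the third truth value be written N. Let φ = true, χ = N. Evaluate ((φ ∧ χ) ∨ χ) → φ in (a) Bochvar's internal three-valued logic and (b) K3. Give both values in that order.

In Bochvar's internal three-valued logic: φ ∧ χ = true ∧ N = N
(φ ∧ χ) ∨ χ = N ∨ N = N
((φ ∧ χ) ∨ χ) → φ = N → true = N  [any arg is the third value ⇒ result is the third value]
In K3: φ ∧ χ = true ∧ N = N
(φ ∧ χ) ∨ χ = N ∨ N = N
((φ ∧ χ) ∨ χ) → φ = N → true = true  [¬N ∨ true]
They differ because Bochvar's internal three-valued logic and K3 treat N differently under the binary connectives.

N; true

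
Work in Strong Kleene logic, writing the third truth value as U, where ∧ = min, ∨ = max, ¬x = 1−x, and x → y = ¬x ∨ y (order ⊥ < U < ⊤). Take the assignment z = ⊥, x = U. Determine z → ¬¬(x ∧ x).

x ∧ x = U ∧ U = U
¬(x ∧ x) = ¬U = U
¬¬(x ∧ x) = ¬U = U
z → ¬¬(x ∧ x) = ⊥ → U = ⊤  [¬⊥ ∨ U]

⊤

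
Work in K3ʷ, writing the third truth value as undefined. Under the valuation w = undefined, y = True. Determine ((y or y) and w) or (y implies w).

undefined

y or y = True or True = True
(y or y) and w = True and undefined = undefined
y implies w = True implies undefined = undefined
((y or y) and w) or (y implies w) = undefined or undefined = undefined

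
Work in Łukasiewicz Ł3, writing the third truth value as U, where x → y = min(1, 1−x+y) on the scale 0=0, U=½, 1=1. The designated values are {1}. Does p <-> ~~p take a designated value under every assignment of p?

Yes

Every assignment of p over {1, U, 0} gives a value in {1}.
In particular, with p=U: p <-> ~~p = 1.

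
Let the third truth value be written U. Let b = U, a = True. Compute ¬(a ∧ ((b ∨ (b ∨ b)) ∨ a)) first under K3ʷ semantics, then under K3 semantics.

In K3ʷ: b ∨ b = U ∨ U = U
b ∨ (b ∨ b) = U ∨ U = U
(b ∨ (b ∨ b)) ∨ a = U ∨ True = U
a ∧ ((b ∨ (b ∨ b)) ∨ a) = True ∧ U = U
¬(a ∧ ((b ∨ (b ∨ b)) ∨ a)) = ¬U = U
In K3: b ∨ b = U ∨ U = U
b ∨ (b ∨ b) = U ∨ U = U
(b ∨ (b ∨ b)) ∨ a = U ∨ True = True
a ∧ ((b ∨ (b ∨ b)) ∨ a) = True ∧ True = True
¬(a ∧ ((b ∨ (b ∨ b)) ∨ a)) = ¬True = False
They differ because K3ʷ and K3 treat U differently under the binary connectives.

U; False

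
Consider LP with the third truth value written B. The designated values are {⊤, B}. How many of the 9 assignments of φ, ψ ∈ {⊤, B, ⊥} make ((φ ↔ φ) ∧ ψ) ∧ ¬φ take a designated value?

Designated under: (φ=B, ψ=⊤); (φ=B, ψ=B); (φ=⊥, ψ=⊤); (φ=⊥, ψ=B).

4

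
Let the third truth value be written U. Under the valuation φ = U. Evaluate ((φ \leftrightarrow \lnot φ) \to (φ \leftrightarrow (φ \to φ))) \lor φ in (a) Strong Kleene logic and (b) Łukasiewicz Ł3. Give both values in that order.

In Strong Kleene logic: \lnot φ = \lnot U = U
φ \leftrightarrow \lnot φ = U \leftrightarrow U = U
φ \to φ = U \to U = U  [\lnot U \lor U]
φ \leftrightarrow (φ \to φ) = U \leftrightarrow U = U
(φ \leftrightarrow \lnot φ) \to (φ \leftrightarrow (φ \to φ)) = U \to U = U
((φ \leftrightarrow \lnot φ) \to (φ \leftrightarrow (φ \to φ))) \lor φ = U \lor U = U
In Łukasiewicz Ł3: \lnot φ = \lnot U = U
φ \leftrightarrow \lnot φ = U \leftrightarrow U = True
φ \to φ = U \to U = True
φ \leftrightarrow (φ \to φ) = U \leftrightarrow True = U
(φ \leftrightarrow \lnot φ) \to (φ \leftrightarrow (φ \to φ)) = True \to U = U
((φ \leftrightarrow \lnot φ) \to (φ \leftrightarrow (φ \to φ))) \lor φ = U \lor U = U

U; U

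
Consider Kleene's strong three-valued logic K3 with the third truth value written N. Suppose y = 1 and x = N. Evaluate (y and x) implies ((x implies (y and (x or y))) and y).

y and x = 1 and N = N
x or y = N or 1 = 1
y and (x or y) = 1 and 1 = 1
x implies (y and (x or y)) = N implies 1 = 1
(x implies (y and (x or y))) and y = 1 and 1 = 1
(y and x) implies ((x implies (y and (x or y))) and y) = N implies 1 = 1

1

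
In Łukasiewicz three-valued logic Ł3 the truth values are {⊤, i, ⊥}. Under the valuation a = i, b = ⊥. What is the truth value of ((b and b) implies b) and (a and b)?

⊥

b and b = ⊥ and ⊥ = ⊥
(b and b) implies b = ⊥ implies ⊥ = ⊤
a and b = i and ⊥ = ⊥
((b and b) implies b) and (a and b) = ⊤ and ⊥ = ⊥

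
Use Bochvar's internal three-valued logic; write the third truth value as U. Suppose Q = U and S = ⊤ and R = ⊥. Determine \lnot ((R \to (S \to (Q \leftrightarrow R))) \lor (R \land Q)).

Q \leftrightarrow R = U \leftrightarrow ⊥ = U
S \to (Q \leftrightarrow R) = ⊤ \to U = U  [any arg is the third value ⇒ result is the third value]
R \to (S \to (Q \leftrightarrow R)) = ⊥ \to U = U
R \land Q = ⊥ \land U = U
(R \to (S \to (Q \leftrightarrow R))) \lor (R \land Q) = U \lor U = U
\lnot ((R \to (S \to (Q \leftrightarrow R))) \lor (R \land Q)) = \lnot U = U

U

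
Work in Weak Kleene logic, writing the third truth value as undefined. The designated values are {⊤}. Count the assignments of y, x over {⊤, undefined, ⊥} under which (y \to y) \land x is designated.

2

Designated under: (y=⊤, x=⊤); (y=⊥, x=⊤).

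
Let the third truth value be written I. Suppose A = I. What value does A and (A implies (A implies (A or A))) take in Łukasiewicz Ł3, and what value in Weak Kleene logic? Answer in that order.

In Łukasiewicz Ł3: A or A = I or I = I
A implies (A or A) = I implies I = true  [min(1, 1−½+½)]
A implies (A implies (A or A)) = I implies true = true
A and (A implies (A implies (A or A))) = I and true = I
In Weak Kleene logic: A or A = I or I = I
A implies (A or A) = I implies I = I  [any arg is the third value ⇒ result is the third value]
A implies (A implies (A or A)) = I implies I = I
A and (A implies (A implies (A or A))) = I and I = I

I; I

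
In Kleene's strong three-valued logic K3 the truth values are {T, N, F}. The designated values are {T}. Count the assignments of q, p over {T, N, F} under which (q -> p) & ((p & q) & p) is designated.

1

Designated under: (q=T, p=T).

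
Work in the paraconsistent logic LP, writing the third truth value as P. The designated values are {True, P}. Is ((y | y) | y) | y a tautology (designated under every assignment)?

No

Countermodel: y=False gives False, which is not designated.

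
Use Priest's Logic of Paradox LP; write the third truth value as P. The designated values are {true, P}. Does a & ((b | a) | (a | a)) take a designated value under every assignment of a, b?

No

Countermodel: a=false, b=true gives false, which is not designated.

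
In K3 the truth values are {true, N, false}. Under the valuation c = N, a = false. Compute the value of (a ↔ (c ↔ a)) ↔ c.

N

c ↔ a = N ↔ false = N
a ↔ (c ↔ a) = false ↔ N = N
(a ↔ (c ↔ a)) ↔ c = N ↔ N = N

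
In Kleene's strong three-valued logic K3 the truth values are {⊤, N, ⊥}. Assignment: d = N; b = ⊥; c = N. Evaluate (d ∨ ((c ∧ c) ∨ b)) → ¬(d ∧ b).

c ∧ c = N ∧ N = N
(c ∧ c) ∨ b = N ∨ ⊥ = N
d ∨ ((c ∧ c) ∨ b) = N ∨ N = N
d ∧ b = N ∧ ⊥ = ⊥
¬(d ∧ b) = ¬⊥ = ⊤
(d ∨ ((c ∧ c) ∨ b)) → ¬(d ∧ b) = N → ⊤ = ⊤

⊤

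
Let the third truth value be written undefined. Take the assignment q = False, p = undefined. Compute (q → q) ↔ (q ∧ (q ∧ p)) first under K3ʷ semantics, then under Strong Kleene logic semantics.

undefined; False

In K3ʷ: q → q = False → False = True
q ∧ p = False ∧ undefined = undefined
q ∧ (q ∧ p) = False ∧ undefined = undefined
(q → q) ↔ (q ∧ (q ∧ p)) = True ↔ undefined = undefined
In Strong Kleene logic: q → q = False → False = True
q ∧ p = False ∧ undefined = False
q ∧ (q ∧ p) = False ∧ False = False
(q → q) ↔ (q ∧ (q ∧ p)) = True ↔ False = False
They differ because K3ʷ and Strong Kleene logic treat undefined differently under the binary connectives.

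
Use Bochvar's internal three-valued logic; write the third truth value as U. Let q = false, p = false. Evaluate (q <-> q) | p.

true

q <-> q = false <-> false = true
(q <-> q) | p = true | false = true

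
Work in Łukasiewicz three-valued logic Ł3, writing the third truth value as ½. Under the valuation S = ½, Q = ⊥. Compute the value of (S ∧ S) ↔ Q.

½

S ∧ S = ½ ∧ ½ = ½
(S ∧ S) ↔ Q = ½ ↔ ⊥ = ½  [1 − |½−0|]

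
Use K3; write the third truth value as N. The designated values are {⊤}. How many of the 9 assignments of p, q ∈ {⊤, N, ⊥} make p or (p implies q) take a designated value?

7

Of the 9 assignments, 7 give a value in {⊤}.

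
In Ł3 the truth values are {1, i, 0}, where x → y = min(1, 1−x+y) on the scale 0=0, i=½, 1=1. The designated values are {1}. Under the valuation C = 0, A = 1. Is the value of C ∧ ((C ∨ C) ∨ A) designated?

No

C ∨ C = 0 ∨ 0 = 0
(C ∨ C) ∨ A = 0 ∨ 1 = 1
C ∧ ((C ∨ C) ∨ A) = 0 ∧ 1 = 0
0 ∉ {1}.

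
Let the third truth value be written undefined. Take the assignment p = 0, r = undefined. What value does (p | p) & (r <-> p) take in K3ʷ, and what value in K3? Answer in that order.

undefined; 0

In K3ʷ: p | p = 0 | 0 = 0
r <-> p = undefined <-> 0 = undefined
(p | p) & (r <-> p) = 0 & undefined = undefined
In K3: p | p = 0 | 0 = 0
r <-> p = undefined <-> 0 = undefined
(p | p) & (r <-> p) = 0 & undefined = 0
They differ because K3ʷ and K3 treat undefined differently under the binary connectives.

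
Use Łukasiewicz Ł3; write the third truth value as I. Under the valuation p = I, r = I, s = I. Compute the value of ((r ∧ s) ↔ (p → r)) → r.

true

r ∧ s = I ∧ I = I
p → r = I → I = true
(r ∧ s) ↔ (p → r) = I ↔ true = I
((r ∧ s) ↔ (p → r)) → r = I → I = true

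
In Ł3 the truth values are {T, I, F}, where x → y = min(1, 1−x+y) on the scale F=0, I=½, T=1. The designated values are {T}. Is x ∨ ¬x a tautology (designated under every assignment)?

No

Countermodel: x=I gives I, which is not designated.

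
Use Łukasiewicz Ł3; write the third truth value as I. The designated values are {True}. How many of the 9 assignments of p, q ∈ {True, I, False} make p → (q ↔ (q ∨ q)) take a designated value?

Of the 9 assignments, 9 give a value in {True}.

9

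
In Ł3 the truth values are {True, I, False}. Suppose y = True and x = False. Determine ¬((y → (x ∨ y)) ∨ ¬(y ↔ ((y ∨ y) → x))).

False

x ∨ y = False ∨ True = True
y → (x ∨ y) = True → True = True
y ∨ y = True ∨ True = True
(y ∨ y) → x = True → False = False
y ↔ ((y ∨ y) → x) = True ↔ False = False
¬(y ↔ ((y ∨ y) → x)) = ¬False = True
(y → (x ∨ y)) ∨ ¬(y ↔ ((y ∨ y) → x)) = True ∨ True = True
¬((y → (x ∨ y)) ∨ ¬(y ↔ ((y ∨ y) → x))) = ¬True = False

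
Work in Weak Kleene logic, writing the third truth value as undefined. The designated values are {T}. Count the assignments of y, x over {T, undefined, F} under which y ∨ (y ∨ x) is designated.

3

Designated under: (y=T, x=T); (y=T, x=F); (y=F, x=T).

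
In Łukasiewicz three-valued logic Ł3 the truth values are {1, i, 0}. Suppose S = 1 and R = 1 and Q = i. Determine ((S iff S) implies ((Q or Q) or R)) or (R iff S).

S iff S = 1 iff 1 = 1
Q or Q = i or i = i
(Q or Q) or R = i or 1 = 1
(S iff S) implies ((Q or Q) or R) = 1 implies 1 = 1
R iff S = 1 iff 1 = 1
((S iff S) implies ((Q or Q) or R)) or (R iff S) = 1 or 1 = 1

1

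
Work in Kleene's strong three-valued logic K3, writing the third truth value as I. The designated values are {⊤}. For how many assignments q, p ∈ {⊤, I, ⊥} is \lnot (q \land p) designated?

Of the 9 assignments, 5 give a value in {⊤}.

5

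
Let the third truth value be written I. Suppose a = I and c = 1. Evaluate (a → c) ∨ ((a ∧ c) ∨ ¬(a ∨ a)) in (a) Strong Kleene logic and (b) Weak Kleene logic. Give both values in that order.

In Strong Kleene logic: a → c = I → 1 = 1
a ∧ c = I ∧ 1 = I
a ∨ a = I ∨ I = I
¬(a ∨ a) = ¬I = I
(a ∧ c) ∨ ¬(a ∨ a) = I ∨ I = I
(a → c) ∨ ((a ∧ c) ∨ ¬(a ∨ a)) = 1 ∨ I = 1
In Weak Kleene logic: a → c = I → 1 = I  [any arg is the third value ⇒ result is the third value]
a ∧ c = I ∧ 1 = I
a ∨ a = I ∨ I = I
¬(a ∨ a) = ¬I = I
(a ∧ c) ∨ ¬(a ∨ a) = I ∨ I = I
(a → c) ∨ ((a ∧ c) ∨ ¬(a ∨ a)) = I ∨ I = I
They differ because Strong Kleene logic and Weak Kleene logic treat I differently under the binary connectives.

1; I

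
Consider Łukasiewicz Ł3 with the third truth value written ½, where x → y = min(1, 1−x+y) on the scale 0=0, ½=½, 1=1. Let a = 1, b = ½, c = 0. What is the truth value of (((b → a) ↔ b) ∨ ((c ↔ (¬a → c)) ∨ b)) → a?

1

b → a = ½ → 1 = 1  [min(1, 1−½+1)]
(b → a) ↔ b = 1 ↔ ½ = ½
¬a = ¬1 = 0
¬a → c = 0 → 0 = 1
c ↔ (¬a → c) = 0 ↔ 1 = 0
(c ↔ (¬a → c)) ∨ b = 0 ∨ ½ = ½
((b → a) ↔ b) ∨ ((c ↔ (¬a → c)) ∨ b) = ½ ∨ ½ = ½
(((b → a) ↔ b) ∨ ((c ↔ (¬a → c)) ∨ b)) → a = ½ → 1 = 1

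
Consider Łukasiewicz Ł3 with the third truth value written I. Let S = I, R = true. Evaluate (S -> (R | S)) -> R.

true

R | S = true | I = true
S -> (R | S) = I -> true = true  [min(1, 1−½+1)]
(S -> (R | S)) -> R = true -> true = true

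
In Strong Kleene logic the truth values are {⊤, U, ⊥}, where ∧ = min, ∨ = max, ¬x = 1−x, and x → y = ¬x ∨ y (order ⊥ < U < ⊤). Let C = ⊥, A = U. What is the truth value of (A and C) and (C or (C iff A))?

⊥

A and C = U and ⊥ = ⊥
C iff A = ⊥ iff U = U
C or (C iff A) = ⊥ or U = U
(A and C) and (C or (C iff A)) = ⊥ and U = ⊥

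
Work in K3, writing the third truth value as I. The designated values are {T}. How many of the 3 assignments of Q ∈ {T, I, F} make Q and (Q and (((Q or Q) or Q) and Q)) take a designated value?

Q=T: T ✓
Q=I: I ·
Q=F: F ·

1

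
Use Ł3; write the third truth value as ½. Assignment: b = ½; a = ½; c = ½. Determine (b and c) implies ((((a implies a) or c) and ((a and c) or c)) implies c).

⊤

b and c = ½ and ½ = ½
a implies a = ½ implies ½ = ⊤  [min(1, 1−½+½)]
(a implies a) or c = ⊤ or ½ = ⊤
a and c = ½ and ½ = ½
(a and c) or c = ½ or ½ = ½
((a implies a) or c) and ((a and c) or c) = ⊤ and ½ = ½
(((a implies a) or c) and ((a and c) or c)) implies c = ½ implies ½ = ⊤
(b and c) implies ((((a implies a) or c) and ((a and c) or c)) implies c) = ½ implies ⊤ = ⊤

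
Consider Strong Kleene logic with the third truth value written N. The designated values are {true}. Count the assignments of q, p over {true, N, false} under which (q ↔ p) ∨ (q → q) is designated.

6

Of the 9 assignments, 6 give a value in {true}.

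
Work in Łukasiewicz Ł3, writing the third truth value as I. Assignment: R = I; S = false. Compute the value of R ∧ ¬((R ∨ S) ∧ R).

I

R ∨ S = I ∨ false = I
(R ∨ S) ∧ R = I ∧ I = I
¬((R ∨ S) ∧ R) = ¬I = I
R ∧ ¬((R ∨ S) ∧ R) = I ∧ I = I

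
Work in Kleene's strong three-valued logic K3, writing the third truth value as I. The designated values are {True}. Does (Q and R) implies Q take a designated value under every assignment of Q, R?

Countermodel: Q=I, R=True gives I, which is not designated.

No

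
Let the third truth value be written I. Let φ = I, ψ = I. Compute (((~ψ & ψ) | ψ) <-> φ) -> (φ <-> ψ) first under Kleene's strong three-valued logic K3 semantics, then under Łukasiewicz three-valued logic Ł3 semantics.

I; true

In Kleene's strong three-valued logic K3: ~ψ = ~I = I
~ψ & ψ = I & I = I
(~ψ & ψ) | ψ = I | I = I
((~ψ & ψ) | ψ) <-> φ = I <-> I = I
φ <-> ψ = I <-> I = I
(((~ψ & ψ) | ψ) <-> φ) -> (φ <-> ψ) = I -> I = I  [~I | I]
In Łukasiewicz three-valued logic Ł3: ~ψ = ~I = I
~ψ & ψ = I & I = I
(~ψ & ψ) | ψ = I | I = I
((~ψ & ψ) | ψ) <-> φ = I <-> I = true  [1 − |½−½|]
φ <-> ψ = I <-> I = true
(((~ψ & ψ) | ψ) <-> φ) -> (φ <-> ψ) = true -> true = true
They differ because Kleene's strong three-valued logic K3 and Łukasiewicz three-valued logic Ł3 treat I differently under implication.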